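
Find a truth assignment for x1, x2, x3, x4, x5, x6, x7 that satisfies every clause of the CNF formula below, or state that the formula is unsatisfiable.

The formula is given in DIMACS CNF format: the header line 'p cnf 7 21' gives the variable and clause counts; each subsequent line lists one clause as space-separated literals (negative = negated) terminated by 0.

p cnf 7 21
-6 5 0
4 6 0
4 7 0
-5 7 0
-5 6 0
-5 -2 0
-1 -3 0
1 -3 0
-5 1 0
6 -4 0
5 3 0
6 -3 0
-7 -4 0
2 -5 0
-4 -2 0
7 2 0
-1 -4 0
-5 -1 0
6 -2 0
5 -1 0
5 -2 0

UNSATISFIABLE

Try x6 = False.
(x4) alone gives x4 = True.
Now (¬x4) is unsatisfied and unit — conflict.
Backtrack on x6: now try x6 = True.
(x5) alone gives x5 = True.
(x7) alone gives x7 = True.
(¬x2) alone gives x2 = False.
Now (x2) is unsatisfied and unit — conflict.
Both values of x6 lead to a conflict.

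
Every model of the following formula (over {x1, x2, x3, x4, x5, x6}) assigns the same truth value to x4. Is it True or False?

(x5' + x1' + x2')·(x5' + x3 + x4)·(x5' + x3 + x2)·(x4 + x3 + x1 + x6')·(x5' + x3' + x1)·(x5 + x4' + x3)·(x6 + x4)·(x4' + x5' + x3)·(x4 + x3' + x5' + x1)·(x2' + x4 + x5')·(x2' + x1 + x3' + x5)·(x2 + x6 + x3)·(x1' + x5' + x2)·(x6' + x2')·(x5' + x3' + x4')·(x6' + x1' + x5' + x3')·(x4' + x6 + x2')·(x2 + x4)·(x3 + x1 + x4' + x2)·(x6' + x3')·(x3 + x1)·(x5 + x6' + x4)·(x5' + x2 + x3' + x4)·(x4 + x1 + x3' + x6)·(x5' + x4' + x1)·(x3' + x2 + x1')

Suppose x4 = 0.
Unit clause (x6) forces x6 = 1.
Unit clause (x2') forces x2 = 0.
Now (x2) is unsatisfied and unit — conflict.
So every satisfying assignment has x4 = True.

True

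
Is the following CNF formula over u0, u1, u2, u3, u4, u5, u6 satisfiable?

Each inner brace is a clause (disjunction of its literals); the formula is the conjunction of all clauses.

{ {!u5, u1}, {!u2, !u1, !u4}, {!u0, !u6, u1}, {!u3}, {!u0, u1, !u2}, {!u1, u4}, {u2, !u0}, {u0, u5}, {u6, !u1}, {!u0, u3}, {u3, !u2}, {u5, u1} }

Yes, satisfiable

Unit clause (!u3) forces u3 = false.
Unit clause (!u0) forces u0 = false.
Unit clause (u5) forces u5 = true.
Unit clause (u1) forces u1 = true.
Unit clause (u4) forces u4 = true.
Unit clause (!u2) forces u2 = false.
Unit clause (u6) forces u6 = true.
All clauses are satisfied.
A satisfying assignment: u0 ↦ false; u1 ↦ true; u2 ↦ false; u3 ↦ false; u4 ↦ true; u5 ↦ true; u6 ↦ true.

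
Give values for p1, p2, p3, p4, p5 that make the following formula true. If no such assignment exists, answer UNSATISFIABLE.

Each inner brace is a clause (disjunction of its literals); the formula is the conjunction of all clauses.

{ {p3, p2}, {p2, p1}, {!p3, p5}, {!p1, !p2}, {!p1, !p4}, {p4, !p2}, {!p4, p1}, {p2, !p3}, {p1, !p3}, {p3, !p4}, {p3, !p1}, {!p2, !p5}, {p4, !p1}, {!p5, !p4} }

UNSATISFIABLE

Try p3 = true.
From the singleton clause (p5), p5 = true.
From the singleton clause (p2), p2 = true.
Now (!p2) is unsatisfied and unit — conflict.
Backtrack on p3: now try p3 = false.
From the singleton clause (p2), p2 = true.
From the singleton clause (!p1), p1 = false.
From the singleton clause (p4), p4 = true.
Now (!p4) is unsatisfied and unit — conflict.
Either choice for p3 ends in contradiction.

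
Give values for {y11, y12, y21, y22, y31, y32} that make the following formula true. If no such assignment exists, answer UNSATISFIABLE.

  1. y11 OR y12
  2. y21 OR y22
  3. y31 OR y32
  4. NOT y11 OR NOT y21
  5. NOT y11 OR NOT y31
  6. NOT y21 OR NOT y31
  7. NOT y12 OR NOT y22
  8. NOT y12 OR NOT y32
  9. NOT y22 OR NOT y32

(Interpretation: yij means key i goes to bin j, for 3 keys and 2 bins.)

UNSATISFIABLE

Suppose y11 = true.
(NOT y21) alone gives y21 = false.
(y22) alone gives y22 = true.
(NOT y31) alone gives y31 = false.
(y32) alone gives y32 = true.
That conflicts with the unit clause (NOT y32).
That branch fails; take y11 = false instead.
(y12) alone gives y12 = true.
(NOT y22) alone gives y22 = false.
(y21) alone gives y21 = true.
(NOT y31) alone gives y31 = false.
(y32) alone gives y32 = true.
That conflicts with the unit clause (NOT y32).
Either choice for y11 ends in contradiction.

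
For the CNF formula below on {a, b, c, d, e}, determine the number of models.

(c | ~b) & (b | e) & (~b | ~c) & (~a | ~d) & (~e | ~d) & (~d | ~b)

There are 2^5 = 32 truth assignments over (a, b, c, d, e).
Split on e. With e = 1, the clauses containing e are satisfied and ~e drops from the rest; 4 of the 2^4 = 16 assignments to the other variables satisfy what remains.
With e = 0, by the same count on the reduced clause set, 0 assignments work.
Total: 4 + 0 = 4.

4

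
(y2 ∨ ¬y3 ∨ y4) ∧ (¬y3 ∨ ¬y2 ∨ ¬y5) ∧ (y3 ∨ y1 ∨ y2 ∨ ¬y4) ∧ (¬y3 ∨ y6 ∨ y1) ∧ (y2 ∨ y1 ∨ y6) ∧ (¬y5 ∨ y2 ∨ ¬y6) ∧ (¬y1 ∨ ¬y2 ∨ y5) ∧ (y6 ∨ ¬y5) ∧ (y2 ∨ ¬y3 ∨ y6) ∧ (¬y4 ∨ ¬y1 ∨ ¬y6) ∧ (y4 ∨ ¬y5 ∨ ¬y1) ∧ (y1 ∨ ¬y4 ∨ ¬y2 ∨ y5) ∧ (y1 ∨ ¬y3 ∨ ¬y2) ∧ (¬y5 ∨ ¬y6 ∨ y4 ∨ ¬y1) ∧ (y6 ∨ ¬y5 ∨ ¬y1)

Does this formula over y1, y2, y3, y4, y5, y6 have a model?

Satisfiable

Suppose y6 = True.
Suppose y5 = False.
Suppose y1 = True.
From the singleton clause (¬y2), y2 = False.
From the singleton clause (¬y4), y4 = False.
From the singleton clause (¬y3), y3 = False.
All clauses are satisfied.
A satisfying assignment: y1=True,  y2=False,  y3=False,  y4=False,  y5=False,  y6=True.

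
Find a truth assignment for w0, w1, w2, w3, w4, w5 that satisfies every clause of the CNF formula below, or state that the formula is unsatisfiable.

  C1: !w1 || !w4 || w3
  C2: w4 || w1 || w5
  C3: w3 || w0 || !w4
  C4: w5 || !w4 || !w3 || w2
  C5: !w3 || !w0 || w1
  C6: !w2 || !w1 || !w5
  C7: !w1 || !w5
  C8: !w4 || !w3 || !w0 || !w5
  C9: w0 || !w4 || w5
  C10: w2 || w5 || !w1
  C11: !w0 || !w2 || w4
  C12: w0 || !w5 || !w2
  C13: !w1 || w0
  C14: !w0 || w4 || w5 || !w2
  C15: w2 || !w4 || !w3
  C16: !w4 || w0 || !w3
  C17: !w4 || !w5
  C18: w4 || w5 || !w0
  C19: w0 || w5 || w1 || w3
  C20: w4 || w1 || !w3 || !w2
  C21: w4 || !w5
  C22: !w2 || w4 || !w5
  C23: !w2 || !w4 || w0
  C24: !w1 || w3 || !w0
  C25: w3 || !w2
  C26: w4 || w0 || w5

w0 ↦ true; w1 ↦ false; w2 ↦ false; w3 ↦ false; w4 ↦ true; w5 ↦ false

Try w1 = false.
Try w4 = true.
(!w5) alone gives w5 = false.
(w0) alone gives w0 = true.
(!w3) alone gives w3 = false.
(!w2) alone gives w2 = false.
Every clause now holds.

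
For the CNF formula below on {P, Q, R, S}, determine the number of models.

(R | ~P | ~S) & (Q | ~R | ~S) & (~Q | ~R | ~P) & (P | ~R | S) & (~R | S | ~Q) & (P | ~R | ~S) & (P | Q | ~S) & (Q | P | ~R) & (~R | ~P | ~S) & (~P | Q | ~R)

There are 2^4 = 16 truth assignments over (P, Q, R, S).
Check each against the 10 clauses (columns in the order P, Q, R, S):
  F F F F  ✓ satisfies all
  F F F T  ✗ fails (P | Q | ~S)
  F F T F  ✗ fails (P | ~R | S)
  F F T T  ✗ fails (Q | ~R | ~S)
  F T F F  ✓ satisfies all
  F T F T  ✓ satisfies all
  F T T F  ✗ fails (P | ~R | S)
  F T T T  ✗ fails (P | ~R | ~S)
  T F F F  ✓ satisfies all
  T F F T  ✗ fails (R | ~P | ~S)
  T F T F  ✗ fails (~P | Q | ~R)
  T F T T  ✗ fails (Q | ~R | ~S)
  T T F F  ✓ satisfies all
  T T F T  ✗ fails (R | ~P | ~S)
  T T T F  ✗ fails (~Q | ~R | ~P)
  T T T T  ✗ fails (~Q | ~R | ~P)
5 of the 16 rows are models.

5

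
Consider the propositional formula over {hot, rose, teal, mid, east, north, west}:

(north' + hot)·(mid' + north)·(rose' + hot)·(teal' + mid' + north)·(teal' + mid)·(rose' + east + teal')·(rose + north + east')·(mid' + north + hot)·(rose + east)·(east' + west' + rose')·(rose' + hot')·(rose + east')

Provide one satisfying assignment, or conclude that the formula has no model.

UNSATISFIABLE

Branch on north: set north = 0.
Unit clause (mid') forces mid = 0.
Unit clause (teal') forces teal = 0.
Branch on rose: set rose = 0.
Unit clause (east') forces east = 0.
But (east) is also a unit clause — contradiction.
So rose must be the other value — set rose = 1.
Unit clause (hot) forces hot = 1.
But (hot') is also a unit clause — contradiction.
Either choice for rose ends in contradiction.
So north must be the other value — set north = 1.
Unit clause (hot) forces hot = 1.
Unit clause (rose') forces rose = 0.
Unit clause (east) forces east = 1.
But (east') is also a unit clause — contradiction.
Either choice for north ends in contradiction.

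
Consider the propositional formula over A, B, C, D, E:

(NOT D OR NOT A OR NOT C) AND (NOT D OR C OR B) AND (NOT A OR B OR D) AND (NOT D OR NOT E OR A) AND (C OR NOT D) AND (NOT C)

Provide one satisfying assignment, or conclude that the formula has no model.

A: false, B: true, C: false, D: false, E: false

Unit clause (NOT C) forces C = false.
Unit clause (NOT D) forces D = false.
Branch on A: set A = false.
All clauses hold; B, E can take either value.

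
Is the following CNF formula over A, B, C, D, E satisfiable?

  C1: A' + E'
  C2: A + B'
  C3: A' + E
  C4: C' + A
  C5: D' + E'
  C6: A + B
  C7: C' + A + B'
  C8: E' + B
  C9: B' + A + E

No, unsatisfiable

Case A = 0:
The clause (B') is unit, so B = 0.
But (B) is also a unit clause — contradiction.
Undo A and try A = 1.
The clause (E') is unit, so E = 0.
But (E) is also a unit clause — contradiction.
Either choice for A ends in contradiction.
No assignment satisfies every clause.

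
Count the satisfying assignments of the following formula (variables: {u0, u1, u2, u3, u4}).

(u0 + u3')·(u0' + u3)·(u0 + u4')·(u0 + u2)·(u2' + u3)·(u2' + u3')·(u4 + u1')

There are 2^5 = 32 truth assignments over (u0, u1, u2, u3, u4).
Split on u4. With u4 = 1, the clauses containing u4 are satisfied and u4' drops from the rest; 2 of the 2^4 = 16 assignments to the other variables satisfy what remains.
With u4 = 0, by the same count on the reduced clause set, 1 assignment works.
(One model: u0=T, u1=F, u2=F, u3=T, u4=F.)
Total: 2 + 1 = 3.

3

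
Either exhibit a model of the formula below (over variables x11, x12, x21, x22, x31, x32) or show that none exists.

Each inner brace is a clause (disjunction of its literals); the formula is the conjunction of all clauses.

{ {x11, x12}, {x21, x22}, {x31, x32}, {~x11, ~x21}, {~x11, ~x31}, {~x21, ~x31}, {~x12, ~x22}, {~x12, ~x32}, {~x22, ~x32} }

Branch on x11: set x11 = 1.
Unit clause (~x21) forces x21 = 0.
Unit clause (x22) forces x22 = 1.
Unit clause (~x31) forces x31 = 0.
Unit clause (x32) forces x32 = 1.
Now (~x32) is unsatisfied and unit — conflict.
Backtrack on x11: now try x11 = 0.
Unit clause (x12) forces x12 = 1.
Unit clause (~x22) forces x22 = 0.
Unit clause (x21) forces x21 = 1.
Unit clause (~x31) forces x31 = 0.
Unit clause (x32) forces x32 = 1.
Now (~x32) is unsatisfied and unit — conflict.
Neither x11 = 1 nor x11 = 0 works.

UNSATISFIABLE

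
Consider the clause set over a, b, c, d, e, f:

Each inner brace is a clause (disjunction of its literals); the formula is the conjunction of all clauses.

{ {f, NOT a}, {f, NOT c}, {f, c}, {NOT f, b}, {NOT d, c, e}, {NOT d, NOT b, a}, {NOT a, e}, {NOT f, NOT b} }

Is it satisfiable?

No

Suppose f = true.
(b) alone gives b = true.
Now (NOT b) is unsatisfied and unit — conflict.
That branch fails; take f = false instead.
(NOT a) alone gives a = false.
(NOT c) alone gives c = false.
Now (c) is unsatisfied and unit — conflict.
Either choice for f ends in contradiction.
No assignment satisfies every clause.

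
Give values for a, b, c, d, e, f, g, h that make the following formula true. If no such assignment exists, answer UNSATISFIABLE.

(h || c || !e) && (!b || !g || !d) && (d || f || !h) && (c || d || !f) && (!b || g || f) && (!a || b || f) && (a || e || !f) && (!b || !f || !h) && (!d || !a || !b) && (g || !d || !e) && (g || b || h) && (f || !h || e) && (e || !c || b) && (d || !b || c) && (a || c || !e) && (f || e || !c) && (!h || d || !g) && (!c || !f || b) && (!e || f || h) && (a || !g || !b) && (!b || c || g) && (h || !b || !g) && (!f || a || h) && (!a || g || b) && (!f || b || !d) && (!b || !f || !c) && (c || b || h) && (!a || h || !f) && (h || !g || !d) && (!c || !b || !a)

a ↦ false; b ↦ false; c ↦ true; d ↦ true; e ↦ true; f ↦ false; g ↦ true; h ↦ true

Try h = true.
Try d = true.
Try b = false.
The clause (!f) is unit, so f = false.
The clause (!a) is unit, so a = false.
The clause (e) is unit, so e = true.
The clause (g) is unit, so g = true.
The clause (c) is unit, so c = true.
Every clause now holds.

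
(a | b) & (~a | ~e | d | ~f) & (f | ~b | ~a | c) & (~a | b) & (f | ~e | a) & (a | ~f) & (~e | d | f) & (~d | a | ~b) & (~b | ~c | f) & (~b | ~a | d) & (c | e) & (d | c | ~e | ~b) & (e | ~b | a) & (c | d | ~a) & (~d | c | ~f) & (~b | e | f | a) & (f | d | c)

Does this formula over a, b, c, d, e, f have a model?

Yes

Branch on a: set a = 1.
From the singleton clause (b), b = 1.
From the singleton clause (d), d = 1.
Branch on f: set f = 1.
From the singleton clause (c), c = 1.
All clauses hold; e can take either value.
A satisfying assignment: a=1,  b=1,  c=1,  d=1,  e=0,  f=1.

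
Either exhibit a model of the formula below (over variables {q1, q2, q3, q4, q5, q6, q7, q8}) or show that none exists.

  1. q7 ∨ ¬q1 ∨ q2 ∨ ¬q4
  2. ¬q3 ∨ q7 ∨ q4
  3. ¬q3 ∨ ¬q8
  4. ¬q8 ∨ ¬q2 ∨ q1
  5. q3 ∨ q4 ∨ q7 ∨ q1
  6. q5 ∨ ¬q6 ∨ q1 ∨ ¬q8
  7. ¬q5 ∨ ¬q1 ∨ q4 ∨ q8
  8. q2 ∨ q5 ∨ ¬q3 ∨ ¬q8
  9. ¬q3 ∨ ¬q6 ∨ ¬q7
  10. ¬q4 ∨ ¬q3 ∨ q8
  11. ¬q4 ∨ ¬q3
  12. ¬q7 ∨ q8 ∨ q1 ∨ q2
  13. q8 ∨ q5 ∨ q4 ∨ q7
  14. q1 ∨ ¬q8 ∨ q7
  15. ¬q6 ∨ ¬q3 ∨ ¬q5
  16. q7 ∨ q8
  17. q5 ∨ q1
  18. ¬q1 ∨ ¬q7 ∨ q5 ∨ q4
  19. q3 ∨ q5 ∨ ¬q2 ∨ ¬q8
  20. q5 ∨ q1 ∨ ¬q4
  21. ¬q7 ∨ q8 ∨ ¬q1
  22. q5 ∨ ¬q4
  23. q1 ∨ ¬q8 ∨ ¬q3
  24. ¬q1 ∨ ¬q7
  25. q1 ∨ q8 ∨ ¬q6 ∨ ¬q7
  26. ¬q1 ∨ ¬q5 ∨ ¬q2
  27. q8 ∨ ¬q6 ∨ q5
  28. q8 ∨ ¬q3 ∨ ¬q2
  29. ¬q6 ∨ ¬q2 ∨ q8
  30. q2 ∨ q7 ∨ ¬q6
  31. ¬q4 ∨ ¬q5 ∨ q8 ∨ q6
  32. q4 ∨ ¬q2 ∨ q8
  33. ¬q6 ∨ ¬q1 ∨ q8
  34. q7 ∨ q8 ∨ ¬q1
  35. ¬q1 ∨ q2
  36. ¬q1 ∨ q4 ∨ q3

Try q3 = False.
Try q7 = True.
From the singleton clause (¬q1), q1 = False.
From the singleton clause (q5), q5 = True.
Try q8 = True.
From the singleton clause (¬q2), q2 = False.
No clause remains; q4, q6 are free.

q1 ↦ False; q2 ↦ False; q3 ↦ False; q4 ↦ True; q5 ↦ True; q6 ↦ True; q7 ↦ True; q8 ↦ True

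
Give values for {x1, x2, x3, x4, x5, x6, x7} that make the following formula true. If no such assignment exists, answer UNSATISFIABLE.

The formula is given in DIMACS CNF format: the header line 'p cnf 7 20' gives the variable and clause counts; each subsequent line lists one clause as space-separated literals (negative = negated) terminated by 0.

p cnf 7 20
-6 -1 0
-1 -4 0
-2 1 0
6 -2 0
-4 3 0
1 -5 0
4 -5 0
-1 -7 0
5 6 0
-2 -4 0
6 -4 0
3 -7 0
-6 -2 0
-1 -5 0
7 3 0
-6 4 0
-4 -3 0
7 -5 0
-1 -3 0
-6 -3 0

UNSATISFIABLE

Branch on x6: set x6 = False.
The clause (¬x2) is unit, so x2 = False.
The clause (x5) is unit, so x5 = True.
The clause (x1) is unit, so x1 = True.
But (¬x1) is also a unit clause — contradiction.
Undo x6 and try x6 = True.
The clause (¬x1) is unit, so x1 = False.
The clause (¬x2) is unit, so x2 = False.
The clause (¬x5) is unit, so x5 = False.
The clause (x4) is unit, so x4 = True.
The clause (x3) is unit, so x3 = True.
But (¬x3) is also a unit clause — contradiction.
Neither x6 = True nor x6 = False works.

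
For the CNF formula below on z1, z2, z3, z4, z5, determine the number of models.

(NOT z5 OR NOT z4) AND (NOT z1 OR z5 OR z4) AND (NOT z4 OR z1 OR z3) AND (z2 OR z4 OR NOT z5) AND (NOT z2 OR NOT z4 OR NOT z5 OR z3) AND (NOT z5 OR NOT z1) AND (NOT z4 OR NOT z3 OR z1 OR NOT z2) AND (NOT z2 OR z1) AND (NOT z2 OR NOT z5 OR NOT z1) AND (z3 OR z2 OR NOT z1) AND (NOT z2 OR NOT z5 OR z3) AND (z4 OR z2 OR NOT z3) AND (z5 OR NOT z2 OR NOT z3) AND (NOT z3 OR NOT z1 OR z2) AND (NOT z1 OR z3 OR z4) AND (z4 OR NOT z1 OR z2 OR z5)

There are 2^5 = 32 truth assignments over (z1, z2, z3, z4, z5).
Split on z1. With z1 = true, the clauses containing z1 are satisfied and NOT z1 drops from the rest; 1 of the 2^4 = 16 assignments to the other variables satisfy what remains.
With z1 = false, by the same count on the reduced clause set, 2 assignments work.
(One model: z1=F, z2=F, z3=F, z4=F, z5=F.)
Total: 1 + 2 = 3.

3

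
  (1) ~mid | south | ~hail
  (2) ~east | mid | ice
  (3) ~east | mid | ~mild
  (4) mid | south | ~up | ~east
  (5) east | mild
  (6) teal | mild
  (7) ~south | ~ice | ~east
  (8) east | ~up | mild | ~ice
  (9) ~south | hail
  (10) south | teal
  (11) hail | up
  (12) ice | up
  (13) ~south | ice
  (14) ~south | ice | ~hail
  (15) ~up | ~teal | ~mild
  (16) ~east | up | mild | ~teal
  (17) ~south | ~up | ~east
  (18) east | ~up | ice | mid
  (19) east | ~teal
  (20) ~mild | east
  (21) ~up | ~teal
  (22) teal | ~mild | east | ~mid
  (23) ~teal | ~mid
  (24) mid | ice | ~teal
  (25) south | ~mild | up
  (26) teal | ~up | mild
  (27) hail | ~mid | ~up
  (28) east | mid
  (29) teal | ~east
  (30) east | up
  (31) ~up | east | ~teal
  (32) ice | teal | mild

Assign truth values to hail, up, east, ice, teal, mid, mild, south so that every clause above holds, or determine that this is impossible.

Suppose east = 1.
(teal) alone gives teal = 1.
(~up) alone gives up = 0.
(hail) alone gives hail = 1.
(ice) alone gives ice = 1.
(~south) alone gives south = 0.
(~mid) alone gives mid = 0.
(~mild) alone gives mild = 0.
Now (mild) is unsatisfied and unit — conflict.
So east must be the other value — set east = 0.
(mild) alone gives mild = 1.
Now (~mild) is unsatisfied and unit — conflict.
Either choice for east ends in contradiction.

UNSATISFIABLE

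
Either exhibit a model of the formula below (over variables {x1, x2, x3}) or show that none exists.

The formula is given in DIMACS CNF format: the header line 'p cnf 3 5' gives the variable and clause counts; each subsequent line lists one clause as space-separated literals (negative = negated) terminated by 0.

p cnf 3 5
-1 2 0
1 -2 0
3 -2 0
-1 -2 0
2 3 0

Branch on x1: set x1 = False.
Unit clause (¬x2) forces x2 = False.
Unit clause (x3) forces x3 = True.
All clauses are satisfied.

x1=False, x2=False, x3=True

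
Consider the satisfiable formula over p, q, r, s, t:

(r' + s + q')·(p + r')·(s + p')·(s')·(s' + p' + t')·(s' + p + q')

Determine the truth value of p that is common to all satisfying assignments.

Suppose p = 1.
From the singleton clause (s), s = 1.
But (s') is also a unit clause — contradiction.
So every satisfying assignment has p = False.

False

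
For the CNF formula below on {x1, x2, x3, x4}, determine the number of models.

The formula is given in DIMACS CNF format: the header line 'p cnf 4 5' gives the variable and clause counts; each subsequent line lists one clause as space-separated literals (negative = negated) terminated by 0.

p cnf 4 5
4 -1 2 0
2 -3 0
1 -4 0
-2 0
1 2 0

1

There are 2^4 = 16 truth assignments over (x1, x2, x3, x4).
Check each against the 5 clauses (columns in the order x1, x2, x3, x4):
  F F F F  ✗ fails (x1 ∨ x2)
  F F F T  ✗ fails (x1 ∨ ¬x4)
  F F T F  ✗ fails (x2 ∨ ¬x3)
  F F T T  ✗ fails (x2 ∨ ¬x3)
  F T F F  ✗ fails (¬x2)
  F T F T  ✗ fails (x1 ∨ ¬x4)
  F T T F  ✗ fails (¬x2)
  F T T T  ✗ fails (x1 ∨ ¬x4)
  T F F F  ✗ fails (x4 ∨ ¬x1 ∨ x2)
  T F F T  ✓ satisfies all
  T F T F  ✗ fails (x4 ∨ ¬x1 ∨ x2)
  T F T T  ✗ fails (x2 ∨ ¬x3)
  T T F F  ✗ fails (¬x2)
  T T F T  ✗ fails (¬x2)
  T T T F  ✗ fails (¬x2)
  T T T T  ✗ fails (¬x2)
1 of the 16 rows is a model.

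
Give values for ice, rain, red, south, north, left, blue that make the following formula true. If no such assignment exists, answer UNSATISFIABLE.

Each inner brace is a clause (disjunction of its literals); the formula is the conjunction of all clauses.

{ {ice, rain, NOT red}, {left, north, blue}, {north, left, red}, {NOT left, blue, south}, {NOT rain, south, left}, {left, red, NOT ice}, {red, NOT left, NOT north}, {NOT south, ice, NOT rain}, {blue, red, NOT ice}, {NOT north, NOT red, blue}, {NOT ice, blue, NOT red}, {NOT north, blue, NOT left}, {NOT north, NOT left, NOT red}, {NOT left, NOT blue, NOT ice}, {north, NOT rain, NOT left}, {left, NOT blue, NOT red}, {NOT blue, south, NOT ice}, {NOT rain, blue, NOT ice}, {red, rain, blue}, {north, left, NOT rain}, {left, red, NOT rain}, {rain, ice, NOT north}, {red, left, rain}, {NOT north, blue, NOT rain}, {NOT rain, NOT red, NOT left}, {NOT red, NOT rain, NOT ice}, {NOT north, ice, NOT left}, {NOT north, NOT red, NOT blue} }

Case ice = false:
Case rain = false:
The clause (NOT red) is unit, so red = false.
The clause (blue) is unit, so blue = true.
The clause (NOT north) is unit, so north = false.
The clause (left) is unit, so left = true.
No clause remains; south is free.

ice=false; rain=false; red=false; south=true; north=false; left=true; blue=true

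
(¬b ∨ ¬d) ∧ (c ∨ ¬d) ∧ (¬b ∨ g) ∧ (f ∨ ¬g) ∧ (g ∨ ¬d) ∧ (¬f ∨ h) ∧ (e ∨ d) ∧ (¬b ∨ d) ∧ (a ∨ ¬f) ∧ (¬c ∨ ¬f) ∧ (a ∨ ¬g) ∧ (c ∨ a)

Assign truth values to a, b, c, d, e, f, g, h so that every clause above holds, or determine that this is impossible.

Try b = False.
Try c = False.
Unit clause (¬d) forces d = False.
Unit clause (e) forces e = True.
Unit clause (a) forces a = True.
Try f = True.
Unit clause (h) forces h = True.
All clauses hold; g can take either value.

a ↦ True,  b ↦ False,  c ↦ False,  d ↦ False,  e ↦ True,  f ↦ True,  g ↦ True,  h ↦ True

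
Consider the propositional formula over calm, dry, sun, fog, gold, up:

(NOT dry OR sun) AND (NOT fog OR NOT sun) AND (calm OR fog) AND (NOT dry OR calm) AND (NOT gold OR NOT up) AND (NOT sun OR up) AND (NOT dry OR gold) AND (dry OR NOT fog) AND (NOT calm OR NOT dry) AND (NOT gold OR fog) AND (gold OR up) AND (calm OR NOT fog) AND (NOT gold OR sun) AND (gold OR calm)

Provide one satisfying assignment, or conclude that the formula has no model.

calm: true,  dry: false,  sun: true,  fog: false,  gold: false,  up: true

Suppose dry = false.
Unit clause (NOT fog) forces fog = false.
Unit clause (calm) forces calm = true.
Unit clause (NOT gold) forces gold = false.
Unit clause (up) forces up = true.
All clauses hold; sun can take either value.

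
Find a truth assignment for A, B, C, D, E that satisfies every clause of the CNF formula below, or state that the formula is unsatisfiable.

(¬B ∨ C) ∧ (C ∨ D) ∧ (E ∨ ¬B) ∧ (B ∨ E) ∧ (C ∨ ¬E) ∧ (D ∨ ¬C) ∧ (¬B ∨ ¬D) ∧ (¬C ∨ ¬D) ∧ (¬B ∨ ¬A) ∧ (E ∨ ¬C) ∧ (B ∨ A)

UNSATISFIABLE

Try B = False.
Unit clause (E) forces E = True.
Unit clause (C) forces C = True.
Unit clause (D) forces D = True.
That conflicts with the unit clause (¬D).
So B must be the other value — set B = True.
Unit clause (C) forces C = True.
Unit clause (E) forces E = True.
Unit clause (D) forces D = True.
That conflicts with the unit clause (¬D).
Neither B = True nor B = False works.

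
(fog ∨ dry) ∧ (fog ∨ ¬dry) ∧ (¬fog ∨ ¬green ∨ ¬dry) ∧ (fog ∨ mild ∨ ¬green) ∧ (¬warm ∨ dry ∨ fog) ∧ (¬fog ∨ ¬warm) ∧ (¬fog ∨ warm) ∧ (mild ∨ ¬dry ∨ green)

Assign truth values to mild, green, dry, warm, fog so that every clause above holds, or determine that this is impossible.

UNSATISFIABLE

Suppose fog = True.
From the singleton clause (¬warm), warm = False.
But (warm) is also a unit clause — contradiction.
So fog must be the other value — set fog = False.
From the singleton clause (dry), dry = True.
But (¬dry) is also a unit clause — contradiction.
Neither fog = True nor fog = False works.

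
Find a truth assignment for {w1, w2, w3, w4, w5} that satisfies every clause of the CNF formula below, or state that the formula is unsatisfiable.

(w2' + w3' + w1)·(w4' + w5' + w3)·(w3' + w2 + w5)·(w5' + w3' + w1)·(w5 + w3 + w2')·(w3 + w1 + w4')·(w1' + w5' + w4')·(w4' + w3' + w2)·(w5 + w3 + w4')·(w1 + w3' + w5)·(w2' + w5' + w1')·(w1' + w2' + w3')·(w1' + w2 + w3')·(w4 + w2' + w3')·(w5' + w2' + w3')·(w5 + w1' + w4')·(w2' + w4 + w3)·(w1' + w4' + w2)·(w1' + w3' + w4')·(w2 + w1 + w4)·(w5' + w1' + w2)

Branch on w2: set w2 = 0.
Branch on w3: set w3 = 0.
Branch on w4: set w4 = 0.
From the singleton clause (w1), w1 = 1.
From the singleton clause (w5'), w5 = 0.
This assignment satisfies each clause.

w1 ↦ 1,  w2 ↦ 0,  w3 ↦ 0,  w4 ↦ 0,  w5 ↦ 0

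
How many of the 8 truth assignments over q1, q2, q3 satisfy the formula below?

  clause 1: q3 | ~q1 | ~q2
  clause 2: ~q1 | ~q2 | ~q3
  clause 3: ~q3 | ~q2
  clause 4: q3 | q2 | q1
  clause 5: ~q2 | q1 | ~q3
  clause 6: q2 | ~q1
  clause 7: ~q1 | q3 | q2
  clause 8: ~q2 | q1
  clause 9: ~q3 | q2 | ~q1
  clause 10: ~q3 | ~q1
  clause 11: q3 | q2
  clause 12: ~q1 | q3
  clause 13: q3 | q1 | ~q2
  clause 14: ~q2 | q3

There are 2^3 = 8 truth assignments over (q1, q2, q3).
Check each against the 14 clauses (columns in the order q1, q2, q3):
  F F F  ✗ fails (q3 | q2 | q1)
  F F T  ✓ satisfies all
  F T F  ✗ fails (~q2 | q1)
  F T T  ✗ fails (~q3 | ~q2)
  T F F  ✗ fails (q2 | ~q1)
  T F T  ✗ fails (q2 | ~q1)
  T T F  ✗ fails (q3 | ~q1 | ~q2)
  T T T  ✗ fails (~q1 | ~q2 | ~q3)
1 of the 8 rows is a model.

1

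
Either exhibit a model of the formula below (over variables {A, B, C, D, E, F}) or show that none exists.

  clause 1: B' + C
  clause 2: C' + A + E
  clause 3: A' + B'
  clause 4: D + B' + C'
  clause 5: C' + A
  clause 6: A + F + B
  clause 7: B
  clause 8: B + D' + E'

UNSATISFIABLE

The clause (B) is unit, so B = 1.
The clause (C) is unit, so C = 1.
The clause (A') is unit, so A = 0.
But (A) is also a unit clause — contradiction.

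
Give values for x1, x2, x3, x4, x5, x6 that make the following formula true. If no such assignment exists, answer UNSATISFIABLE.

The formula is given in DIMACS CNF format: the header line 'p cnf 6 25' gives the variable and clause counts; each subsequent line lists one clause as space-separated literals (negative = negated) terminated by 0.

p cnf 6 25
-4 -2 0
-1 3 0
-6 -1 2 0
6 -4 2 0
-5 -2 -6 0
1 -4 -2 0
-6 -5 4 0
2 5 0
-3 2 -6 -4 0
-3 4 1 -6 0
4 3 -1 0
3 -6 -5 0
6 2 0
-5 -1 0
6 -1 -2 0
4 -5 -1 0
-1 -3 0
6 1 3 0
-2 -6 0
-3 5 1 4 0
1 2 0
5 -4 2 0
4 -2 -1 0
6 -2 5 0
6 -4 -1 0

x1=False; x2=True; x3=True; x4=False; x5=True; x6=False

Case x4 = False:
Case x1 = False:
The clause (x2) is unit, so x2 = True.
The clause (¬x6) is unit, so x6 = False.
The clause (x3) is unit, so x3 = True.
The clause (x5) is unit, so x5 = True.
All clauses are satisfied.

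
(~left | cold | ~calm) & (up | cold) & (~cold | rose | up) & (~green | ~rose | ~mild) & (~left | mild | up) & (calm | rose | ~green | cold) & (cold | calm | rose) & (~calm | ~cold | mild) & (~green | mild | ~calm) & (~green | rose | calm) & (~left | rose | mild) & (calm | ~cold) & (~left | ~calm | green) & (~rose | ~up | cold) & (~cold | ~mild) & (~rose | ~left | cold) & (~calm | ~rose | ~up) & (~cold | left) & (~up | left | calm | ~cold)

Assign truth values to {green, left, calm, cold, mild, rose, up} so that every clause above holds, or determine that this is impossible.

Case up = 1:
Case calm = 1:
Unit clause (~rose) forces rose = 0.
Case left = 0:
Unit clause (~cold) forces cold = 0.
Case green = 0:
Every clause is now satisfied; mild is unconstrained.

green=0,  left=0,  calm=1,  cold=0,  mild=1,  rose=0,  up=1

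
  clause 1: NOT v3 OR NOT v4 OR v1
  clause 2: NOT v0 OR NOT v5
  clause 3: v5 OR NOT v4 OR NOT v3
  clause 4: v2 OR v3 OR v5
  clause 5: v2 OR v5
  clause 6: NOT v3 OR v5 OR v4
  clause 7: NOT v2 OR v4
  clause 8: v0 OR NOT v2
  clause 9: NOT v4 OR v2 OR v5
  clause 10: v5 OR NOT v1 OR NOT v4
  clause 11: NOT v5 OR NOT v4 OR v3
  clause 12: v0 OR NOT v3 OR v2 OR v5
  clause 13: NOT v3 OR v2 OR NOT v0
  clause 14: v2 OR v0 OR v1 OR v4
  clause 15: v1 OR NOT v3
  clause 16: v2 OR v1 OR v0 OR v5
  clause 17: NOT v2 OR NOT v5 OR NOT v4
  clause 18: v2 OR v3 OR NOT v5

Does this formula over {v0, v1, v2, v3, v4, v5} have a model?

Yes, satisfiable

Case v0 = false:
(NOT v2) alone gives v2 = false.
(v5) alone gives v5 = true.
(v3) alone gives v3 = true.
(v1) alone gives v1 = true.
No clause remains; v4 is free.
A satisfying assignment: v0: false; v1: true; v2: false; v3: true; v4: true; v5: true.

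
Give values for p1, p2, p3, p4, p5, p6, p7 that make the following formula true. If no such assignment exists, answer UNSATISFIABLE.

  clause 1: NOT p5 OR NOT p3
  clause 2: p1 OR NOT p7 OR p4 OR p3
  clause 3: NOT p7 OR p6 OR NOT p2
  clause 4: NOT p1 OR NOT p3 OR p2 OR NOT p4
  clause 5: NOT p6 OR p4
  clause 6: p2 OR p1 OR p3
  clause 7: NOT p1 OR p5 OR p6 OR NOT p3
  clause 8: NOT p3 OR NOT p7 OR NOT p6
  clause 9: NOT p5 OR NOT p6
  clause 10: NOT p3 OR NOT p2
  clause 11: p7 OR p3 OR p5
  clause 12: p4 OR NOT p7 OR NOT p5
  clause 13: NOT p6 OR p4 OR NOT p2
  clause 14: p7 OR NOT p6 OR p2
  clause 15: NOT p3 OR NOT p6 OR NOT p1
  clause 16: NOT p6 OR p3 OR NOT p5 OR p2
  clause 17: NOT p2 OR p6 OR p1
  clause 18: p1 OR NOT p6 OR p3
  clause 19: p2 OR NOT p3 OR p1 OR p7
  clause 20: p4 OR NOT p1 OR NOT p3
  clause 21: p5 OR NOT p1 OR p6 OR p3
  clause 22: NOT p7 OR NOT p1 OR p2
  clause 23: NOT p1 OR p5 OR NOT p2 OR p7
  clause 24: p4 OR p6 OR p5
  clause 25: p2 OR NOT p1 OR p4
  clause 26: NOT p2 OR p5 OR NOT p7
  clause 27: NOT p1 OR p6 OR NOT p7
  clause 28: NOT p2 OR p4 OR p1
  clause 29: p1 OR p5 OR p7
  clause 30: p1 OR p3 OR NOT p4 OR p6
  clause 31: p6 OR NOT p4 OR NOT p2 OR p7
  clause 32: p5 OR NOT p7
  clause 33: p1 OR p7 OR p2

p1 ↦ true, p2 ↦ false, p3 ↦ false, p4 ↦ true, p5 ↦ true, p6 ↦ false, p7 ↦ false

Case p5 = true:
(NOT p3) alone gives p3 = false.
(NOT p6) alone gives p6 = false.
Case p7 = false:
Case p2 = false:
(p1) alone gives p1 = true.
(p4) alone gives p4 = true.
All clauses are satisfied.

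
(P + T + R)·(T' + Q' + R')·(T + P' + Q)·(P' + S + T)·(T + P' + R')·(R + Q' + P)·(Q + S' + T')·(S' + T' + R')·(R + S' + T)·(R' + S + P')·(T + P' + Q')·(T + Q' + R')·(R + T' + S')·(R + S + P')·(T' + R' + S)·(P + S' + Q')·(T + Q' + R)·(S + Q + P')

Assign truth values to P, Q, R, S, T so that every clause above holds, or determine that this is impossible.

P ↦ 0, Q ↦ 0, R ↦ 0, S ↦ 0, T ↦ 1

Branch on P: set P = 0.
Branch on T: set T = 1.
Branch on Q: set Q = 0.
(S') alone gives S = 0.
(R') alone gives R = 0.
All clauses are satisfied.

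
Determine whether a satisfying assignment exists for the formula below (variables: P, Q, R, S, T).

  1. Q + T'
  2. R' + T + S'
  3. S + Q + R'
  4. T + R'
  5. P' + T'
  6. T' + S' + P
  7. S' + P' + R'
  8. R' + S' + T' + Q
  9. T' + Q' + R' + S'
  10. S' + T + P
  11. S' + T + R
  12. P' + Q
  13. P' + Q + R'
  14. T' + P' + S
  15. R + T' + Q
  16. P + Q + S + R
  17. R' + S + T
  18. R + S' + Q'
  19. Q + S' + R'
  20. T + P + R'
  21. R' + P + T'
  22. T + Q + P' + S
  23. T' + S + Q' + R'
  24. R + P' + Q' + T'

Case Q = 1:
Case T = 0:
The clause (R') is unit, so R = 0.
The clause (S') is unit, so S = 0.
No clause remains; P is free.
A satisfying assignment: P ↦ 0; Q ↦ 1; R ↦ 0; S ↦ 0; T ↦ 0.

Satisfiable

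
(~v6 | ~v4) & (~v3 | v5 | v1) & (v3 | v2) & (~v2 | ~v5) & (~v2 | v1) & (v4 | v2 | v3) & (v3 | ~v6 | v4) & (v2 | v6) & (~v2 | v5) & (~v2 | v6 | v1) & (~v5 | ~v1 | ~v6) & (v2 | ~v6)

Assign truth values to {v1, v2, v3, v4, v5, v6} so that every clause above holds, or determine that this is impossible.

UNSATISFIABLE

Branch on v6: set v6 = 0.
Unit clause (v2) forces v2 = 1.
Unit clause (~v5) forces v5 = 0.
Now (v5) is unsatisfied and unit — conflict.
So v6 must be the other value — set v6 = 1.
Unit clause (~v4) forces v4 = 0.
Unit clause (v3) forces v3 = 1.
Unit clause (v2) forces v2 = 1.
Unit clause (~v5) forces v5 = 0.
Now (v5) is unsatisfied and unit — conflict.
Both values of v6 lead to a conflict.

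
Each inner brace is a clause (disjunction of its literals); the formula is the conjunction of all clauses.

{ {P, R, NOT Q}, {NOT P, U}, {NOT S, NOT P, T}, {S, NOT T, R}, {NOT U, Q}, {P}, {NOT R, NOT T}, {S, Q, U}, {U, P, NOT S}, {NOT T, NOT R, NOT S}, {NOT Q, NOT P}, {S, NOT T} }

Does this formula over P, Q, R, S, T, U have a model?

No, unsatisfiable

From the singleton clause (P), P = true.
From the singleton clause (U), U = true.
From the singleton clause (Q), Q = true.
Now (NOT Q) is unsatisfied and unit — conflict.
No assignment satisfies every clause.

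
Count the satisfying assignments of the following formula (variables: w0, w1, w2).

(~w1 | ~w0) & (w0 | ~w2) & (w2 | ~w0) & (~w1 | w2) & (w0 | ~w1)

2

There are 2^3 = 8 truth assignments over (w0, w1, w2).
Split on w2. With w2 = 1, the clauses containing w2 are satisfied and ~w2 drops from the rest; 1 of the 2^2 = 4 assignments to the other variables satisfy what remains.
With w2 = 0, by the same count on the reduced clause set, 1 assignment works.
(One model: w0=F, w1=F, w2=F.)
Total: 1 + 1 = 2.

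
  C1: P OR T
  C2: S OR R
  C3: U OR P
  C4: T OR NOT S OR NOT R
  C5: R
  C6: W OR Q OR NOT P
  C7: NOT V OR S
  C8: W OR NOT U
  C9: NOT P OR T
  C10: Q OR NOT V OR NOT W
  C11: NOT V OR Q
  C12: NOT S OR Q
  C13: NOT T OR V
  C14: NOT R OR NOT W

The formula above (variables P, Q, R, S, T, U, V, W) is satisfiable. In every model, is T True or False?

Suppose T = false.
Unit clause (P) forces P = true.
Now (NOT P) is unsatisfied and unit — conflict.
So every satisfying assignment has T = True.

True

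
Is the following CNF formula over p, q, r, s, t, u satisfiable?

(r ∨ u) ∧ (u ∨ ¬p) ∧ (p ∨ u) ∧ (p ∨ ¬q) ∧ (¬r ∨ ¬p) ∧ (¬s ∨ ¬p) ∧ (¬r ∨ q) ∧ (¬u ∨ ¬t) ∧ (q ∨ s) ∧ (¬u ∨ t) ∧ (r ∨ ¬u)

Suppose r = True.
Unit clause (¬p) forces p = False.
Unit clause (u) forces u = True.
Unit clause (¬q) forces q = False.
That conflicts with the unit clause (q).
That branch fails; take r = False instead.
Unit clause (u) forces u = True.
That conflicts with the unit clause (¬u).
Both values of r lead to a conflict.
No assignment satisfies every clause.

No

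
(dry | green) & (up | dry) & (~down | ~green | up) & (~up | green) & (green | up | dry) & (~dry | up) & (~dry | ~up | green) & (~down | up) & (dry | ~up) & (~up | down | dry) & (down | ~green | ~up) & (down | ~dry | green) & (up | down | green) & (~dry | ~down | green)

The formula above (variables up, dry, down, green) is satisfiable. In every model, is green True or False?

Suppose green = 0.
From the singleton clause (dry), dry = 1.
From the singleton clause (~up), up = 0.
Now (up) is unsatisfied and unit — conflict.
So every satisfying assignment has green = True.

True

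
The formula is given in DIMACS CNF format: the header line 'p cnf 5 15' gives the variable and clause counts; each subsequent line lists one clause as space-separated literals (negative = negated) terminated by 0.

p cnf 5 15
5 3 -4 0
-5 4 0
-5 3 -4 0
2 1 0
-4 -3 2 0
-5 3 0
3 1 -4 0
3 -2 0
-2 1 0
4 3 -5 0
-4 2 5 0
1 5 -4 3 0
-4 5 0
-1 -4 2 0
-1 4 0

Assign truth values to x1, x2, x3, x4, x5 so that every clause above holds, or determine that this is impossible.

x1 ↦ True; x2 ↦ True; x3 ↦ True; x4 ↦ True; x5 ↦ True

Suppose x5 = True.
The clause (x4) is unit, so x4 = True.
The clause (x3) is unit, so x3 = True.
The clause (x2) is unit, so x2 = True.
The clause (x1) is unit, so x1 = True.
This assignment satisfies each clause.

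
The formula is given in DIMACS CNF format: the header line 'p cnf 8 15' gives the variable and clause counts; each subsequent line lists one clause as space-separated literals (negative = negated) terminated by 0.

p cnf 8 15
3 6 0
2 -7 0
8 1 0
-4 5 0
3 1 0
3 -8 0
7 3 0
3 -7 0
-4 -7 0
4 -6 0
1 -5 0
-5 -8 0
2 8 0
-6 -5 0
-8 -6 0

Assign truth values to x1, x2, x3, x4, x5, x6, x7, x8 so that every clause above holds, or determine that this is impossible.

x1: True, x2: True, x3: True, x4: False, x5: True, x6: False, x7: True, x8: False

Try x3 = True.
Try x2 = True.
Try x8 = False.
The clause (x1) is unit, so x1 = True.
Try x4 = False.
The clause (¬x6) is unit, so x6 = False.
All clauses hold; x5, x7 can take either value.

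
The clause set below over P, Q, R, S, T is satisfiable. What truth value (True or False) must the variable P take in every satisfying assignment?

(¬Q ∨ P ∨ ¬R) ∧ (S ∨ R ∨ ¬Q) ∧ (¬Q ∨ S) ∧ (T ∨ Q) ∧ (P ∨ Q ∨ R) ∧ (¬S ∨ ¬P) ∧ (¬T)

Suppose P = True.
The clause (¬S) is unit, so S = False.
The clause (¬Q) is unit, so Q = False.
The clause (T) is unit, so T = True.
Now (¬T) is unsatisfied and unit — conflict.
So every satisfying assignment has P = False.

False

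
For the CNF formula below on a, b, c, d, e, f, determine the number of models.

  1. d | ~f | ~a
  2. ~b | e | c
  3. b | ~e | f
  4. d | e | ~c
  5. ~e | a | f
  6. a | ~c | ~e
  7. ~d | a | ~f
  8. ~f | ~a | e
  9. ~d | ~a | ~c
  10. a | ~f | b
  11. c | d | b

10

There are 2^6 = 64 truth assignments over (a, b, c, d, e, f).
Split on b. With b = 1, the clauses containing b are satisfied and ~b drops from the rest; 6 of the 2^5 = 32 assignments to the other variables satisfy what remains.
With b = 0, by the same count on the reduced clause set, 4 assignments work.
Total: 6 + 4 = 10.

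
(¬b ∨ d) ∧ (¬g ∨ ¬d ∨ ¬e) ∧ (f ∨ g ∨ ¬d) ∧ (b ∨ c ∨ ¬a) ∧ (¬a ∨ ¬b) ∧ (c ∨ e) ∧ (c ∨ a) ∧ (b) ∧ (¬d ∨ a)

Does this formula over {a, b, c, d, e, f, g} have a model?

No, unsatisfiable

From the singleton clause (b), b = True.
From the singleton clause (d), d = True.
From the singleton clause (¬a), a = False.
That conflicts with the unit clause (a).
No assignment satisfies every clause.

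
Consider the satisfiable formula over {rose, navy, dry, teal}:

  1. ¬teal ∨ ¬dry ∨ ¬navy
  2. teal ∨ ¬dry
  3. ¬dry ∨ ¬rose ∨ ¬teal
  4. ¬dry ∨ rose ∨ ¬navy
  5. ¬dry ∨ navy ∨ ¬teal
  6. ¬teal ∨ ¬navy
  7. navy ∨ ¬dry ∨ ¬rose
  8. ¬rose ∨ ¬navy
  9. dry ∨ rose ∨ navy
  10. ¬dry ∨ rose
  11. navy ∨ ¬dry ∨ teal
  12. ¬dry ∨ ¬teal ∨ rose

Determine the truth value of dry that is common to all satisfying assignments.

False

Suppose dry = True.
The clause (teal) is unit, so teal = True.
The clause (¬navy) is unit, so navy = False.
Now (navy) is unsatisfied and unit — conflict.
So every satisfying assignment has dry = False.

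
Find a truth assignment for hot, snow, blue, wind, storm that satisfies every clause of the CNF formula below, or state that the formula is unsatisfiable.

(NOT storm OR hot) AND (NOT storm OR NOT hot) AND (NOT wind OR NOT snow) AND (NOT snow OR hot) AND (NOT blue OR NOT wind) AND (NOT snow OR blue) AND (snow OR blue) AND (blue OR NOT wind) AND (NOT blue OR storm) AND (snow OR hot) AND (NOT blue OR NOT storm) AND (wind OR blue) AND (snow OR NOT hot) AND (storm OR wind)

UNSATISFIABLE

Branch on storm: set storm = false.
The clause (NOT blue) is unit, so blue = false.
The clause (NOT snow) is unit, so snow = false.
Now (snow) is unsatisfied and unit — conflict.
Backtrack on storm: now try storm = true.
The clause (hot) is unit, so hot = true.
Now (NOT hot) is unsatisfied and unit — conflict.
Both values of storm lead to a conflict.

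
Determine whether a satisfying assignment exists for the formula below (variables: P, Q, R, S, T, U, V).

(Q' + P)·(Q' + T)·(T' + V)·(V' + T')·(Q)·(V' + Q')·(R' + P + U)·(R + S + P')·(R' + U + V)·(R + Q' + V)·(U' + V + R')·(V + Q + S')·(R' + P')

No, unsatisfiable

(Q) alone gives Q = 1.
(P) alone gives P = 1.
(T) alone gives T = 1.
(V) alone gives V = 1.
But (V') is also a unit clause — contradiction.
No assignment satisfies every clause.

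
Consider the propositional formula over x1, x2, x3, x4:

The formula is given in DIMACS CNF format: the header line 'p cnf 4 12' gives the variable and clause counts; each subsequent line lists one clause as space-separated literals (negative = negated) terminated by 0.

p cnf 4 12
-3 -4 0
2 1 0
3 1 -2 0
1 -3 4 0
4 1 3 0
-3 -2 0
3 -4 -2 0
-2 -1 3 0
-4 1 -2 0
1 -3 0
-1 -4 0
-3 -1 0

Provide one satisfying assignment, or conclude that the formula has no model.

Try x3 = False.
Try x2 = False.
Unit clause (x1) forces x1 = True.
Unit clause (¬x4) forces x4 = False.
Every clause now holds.

x1 ↦ True; x2 ↦ False; x3 ↦ False; x4 ↦ False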